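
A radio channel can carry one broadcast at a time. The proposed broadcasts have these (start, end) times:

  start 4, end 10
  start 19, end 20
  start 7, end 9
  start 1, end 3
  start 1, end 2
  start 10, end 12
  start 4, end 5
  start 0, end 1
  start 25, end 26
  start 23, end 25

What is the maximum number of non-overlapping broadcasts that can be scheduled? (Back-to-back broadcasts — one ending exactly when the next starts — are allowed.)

By end time: (0,1), (1,2), (1,3), (4,5), (7,9), (4,10), (10,12), (19,20), (23,25), (25,26).
Pick (0,1); next start ≥ 1 → (1,2); next start ≥ 2 → (4,5); next start ≥ 5 → (7,9); next start ≥ 9 → (10,12); next start ≥ 12 → (19,20); next start ≥ 20 → (23,25); next start ≥ 25 → (25,26).
Selected 8 broadcasts.

8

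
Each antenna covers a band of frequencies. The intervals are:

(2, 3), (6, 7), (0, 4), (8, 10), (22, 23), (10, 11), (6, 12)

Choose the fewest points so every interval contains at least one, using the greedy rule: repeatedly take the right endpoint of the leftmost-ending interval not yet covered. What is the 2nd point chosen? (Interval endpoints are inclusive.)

Sorted: [2,3] [0,4] [6,7] [8,10] [10,11] [6,12] [22,23]
{[2,3],[0,4]} hit by 3; {[6,7]} hit by 7; {[8,10],[10,11],[6,12]} hit by 10; {[22,23]} hit by 23.
Points: 3, 7, 10, 23 (4 total).

7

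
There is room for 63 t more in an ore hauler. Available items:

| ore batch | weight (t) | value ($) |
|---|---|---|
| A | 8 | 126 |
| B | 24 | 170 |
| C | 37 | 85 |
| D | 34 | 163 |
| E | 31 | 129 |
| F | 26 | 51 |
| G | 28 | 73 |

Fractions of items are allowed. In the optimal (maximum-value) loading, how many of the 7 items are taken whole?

2

Order: A (126/8=15.75) > B (170/24=7.08) > D (163/34=4.79) > E (129/31=4.16) > G (73/28=2.61) > C (85/37=2.30) > F (51/26=1.96)
Fill: take A (8 @ 126) → take B (24 @ 170) → take 31/34 of D → 148.62; 63/63 used.
2 item(s) taken whole; one partial (take 31/34 of D).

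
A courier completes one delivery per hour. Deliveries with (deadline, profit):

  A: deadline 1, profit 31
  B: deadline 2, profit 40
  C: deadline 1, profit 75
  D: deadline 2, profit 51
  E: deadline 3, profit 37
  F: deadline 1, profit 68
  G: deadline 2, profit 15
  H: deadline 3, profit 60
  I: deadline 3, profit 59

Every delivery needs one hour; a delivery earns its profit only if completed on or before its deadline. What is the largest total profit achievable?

Profit order: C=75 F=68 H=60 I=59 D=51 B=40 E=37 A=31 G=15
Assign: C→slot 1, F skipped, H→slot 3, I→slot 2, D skipped, B skipped, E skipped, A skipped, G skipped.
Slots: [1:C] [2:I] [3:H]
Profit = 75 + 59 + 60 = 194

194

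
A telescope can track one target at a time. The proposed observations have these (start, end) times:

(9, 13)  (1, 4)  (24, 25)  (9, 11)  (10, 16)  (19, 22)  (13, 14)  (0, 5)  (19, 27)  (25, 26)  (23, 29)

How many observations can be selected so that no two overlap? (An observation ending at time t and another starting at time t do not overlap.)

6

Sort by end time and greedily take each interval whose start is ≥ the last chosen end.
Sorted by end: (1,4)  (0,5)  (9,11)  (9,13)  (13,14)  (10,16)  (19,22)  (24,25)  (25,26)  (19,27)  (23,29)
take (1,4); take (9,11); skip (9,13); take (13,14); skip (10,16); take (19,22); take (24,25); take (25,26).
Selected 6 observations.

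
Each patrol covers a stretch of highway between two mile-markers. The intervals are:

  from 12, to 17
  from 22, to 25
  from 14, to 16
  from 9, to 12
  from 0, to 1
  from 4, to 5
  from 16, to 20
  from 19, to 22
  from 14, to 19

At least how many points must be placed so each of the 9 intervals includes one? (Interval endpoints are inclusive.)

5

Process intervals by earliest right end; each time one isn't hit yet, stab at its right endpoint.
By right end: [0,1]  [4,5]  [9,12]  [14,16]  [12,17]  [14,19]  [16,20]  [19,22]  [22,25]
[0,1] uncovered → point at 1; [4,5] uncovered → point at 5; [9,12] uncovered → point at 12; [14,16] uncovered → point at 16; [19,22] uncovered → point at 22.
Points: 1, 5, 12, 16, 22 (5 total).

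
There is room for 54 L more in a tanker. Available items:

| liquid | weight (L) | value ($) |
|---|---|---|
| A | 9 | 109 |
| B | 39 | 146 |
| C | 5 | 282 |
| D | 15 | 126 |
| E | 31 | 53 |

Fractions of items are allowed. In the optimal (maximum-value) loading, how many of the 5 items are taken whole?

Greedy by value/weight ratio, highest first.
Order: C (282/5=56.40) > A (109/9=12.11) > D (126/15=8.40) > B (146/39=3.74) > E (53/31=1.71)
Fill: take C (5 @ 282) → take A (9 @ 109) → take D (15 @ 126) → take 25/39 of B → 93.59; 54/54 used.
3 item(s) taken whole; one partial (take 25/39 of B).

3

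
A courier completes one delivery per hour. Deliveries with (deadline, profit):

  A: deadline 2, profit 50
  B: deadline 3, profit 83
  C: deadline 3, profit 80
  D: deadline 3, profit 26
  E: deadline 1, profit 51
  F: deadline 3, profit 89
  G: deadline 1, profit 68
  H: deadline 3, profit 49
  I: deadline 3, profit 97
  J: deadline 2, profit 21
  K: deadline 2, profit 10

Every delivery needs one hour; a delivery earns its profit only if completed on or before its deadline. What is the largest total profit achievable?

Sort by profit descending; place each in the latest free slot ≤ its deadline.
By profit: I(d3,97), F(d3,89), B(d3,83), C(d3,80), G(d1,68), E(d1,51), A(d2,50), H(d3,49), D(d3,26), J(d2,21), K(d2,10)
I→slot 3; F→slot 2; B→slot 1; C skipped; G skipped; E skipped; A skipped; H skipped; D skipped; J skipped; K skipped.
Profit = 83 + 89 + 97 = 269

269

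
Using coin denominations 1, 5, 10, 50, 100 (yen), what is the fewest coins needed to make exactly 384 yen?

Greedy: take as many of the largest coin as possible, then repeat with the remainder.
384 − 3×100→84 − 1×50→34 − 3×10→4 − 4×1→0
Total coins = 3 + 1 + 3 + 4 = 11

11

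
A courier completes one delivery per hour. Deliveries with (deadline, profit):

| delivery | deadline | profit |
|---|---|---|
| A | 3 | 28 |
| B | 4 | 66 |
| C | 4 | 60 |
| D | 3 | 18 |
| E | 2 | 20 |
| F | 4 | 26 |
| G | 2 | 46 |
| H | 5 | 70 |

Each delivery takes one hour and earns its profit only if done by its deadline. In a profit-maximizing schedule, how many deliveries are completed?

5

Sort by profit descending; place each in the latest free slot ≤ its deadline.
By profit: H(d5,70), B(d4,66), C(d4,60), G(d2,46), A(d3,28), F(d4,26), E(d2,20), D(d3,18)
H→slot 5; B→slot 4; C→slot 3; G→slot 2; A→slot 1; F skipped; E skipped; D skipped.
5 of 8 scheduled.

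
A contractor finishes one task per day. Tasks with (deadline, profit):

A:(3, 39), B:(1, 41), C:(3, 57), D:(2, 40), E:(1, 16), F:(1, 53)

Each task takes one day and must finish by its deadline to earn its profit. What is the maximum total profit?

Take jobs in profit order; each goes to the latest open slot no later than its deadline.
By profit: C(d3,57), F(d1,53), B(d1,41), D(d2,40), A(d3,39), E(d1,16)
C→slot 3; F→slot 1; B skipped; D→slot 2; A skipped; E skipped.
Profit = 53 + 40 + 57 = 150

150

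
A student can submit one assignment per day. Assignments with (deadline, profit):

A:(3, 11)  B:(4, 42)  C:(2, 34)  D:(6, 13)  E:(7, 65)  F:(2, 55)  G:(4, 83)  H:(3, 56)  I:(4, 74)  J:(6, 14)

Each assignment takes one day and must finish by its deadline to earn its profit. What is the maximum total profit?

Sort by profit descending; place each in the latest free slot ≤ its deadline.
Profit order: G=83 I=74 E=65 H=56 F=55 B=42 C=34 J=14 D=13 A=11
Assign: G→slot 4, I→slot 3, E→slot 7, H→slot 2, F→slot 1, B skipped, C skipped, J→slot 6, D→slot 5, A skipped.
Slots: [1:F] [2:H] [3:I] [4:G] [5:D] [6:J] [7:E]
Profit = 55 + 56 + 74 + 83 + 13 + 14 + 65 = 360

360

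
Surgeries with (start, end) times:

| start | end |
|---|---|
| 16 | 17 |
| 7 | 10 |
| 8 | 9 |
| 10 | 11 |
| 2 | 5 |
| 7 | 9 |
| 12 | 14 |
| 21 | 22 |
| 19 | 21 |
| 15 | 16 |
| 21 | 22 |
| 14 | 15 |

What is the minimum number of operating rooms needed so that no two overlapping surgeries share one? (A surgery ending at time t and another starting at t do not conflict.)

3

The answer is the maximum number of intervals overlapping at any instant.
Events (time:±→running): 2:+→1 5:-→0 7:+→1 7:+→2 8:+→3 … peak 3.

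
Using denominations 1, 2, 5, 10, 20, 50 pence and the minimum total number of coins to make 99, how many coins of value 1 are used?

0

99 = 1×50 + 2×20 + 1×5 + 2×2
Count of 1: 0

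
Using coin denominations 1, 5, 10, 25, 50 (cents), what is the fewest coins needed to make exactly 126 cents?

126 = 2×50 + 1×25 + 1×1
Total coins = 2 + 1 + 1 = 4

4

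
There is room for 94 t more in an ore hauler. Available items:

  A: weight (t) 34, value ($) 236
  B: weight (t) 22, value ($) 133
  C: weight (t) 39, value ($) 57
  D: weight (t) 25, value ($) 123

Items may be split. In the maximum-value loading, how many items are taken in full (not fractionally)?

3

Greedy by value/weight ratio, highest first.
Order: A (236/34=6.94) > B (133/22=6.05) > D (123/25=4.92) > C (57/39=1.46)
Fill: take A (34 @ 236) → take B (22 @ 133) → take D (25 @ 123) → take 13/39 of C → 19.00; 94/94 used.
3 item(s) taken whole; one partial (take 13/39 of C).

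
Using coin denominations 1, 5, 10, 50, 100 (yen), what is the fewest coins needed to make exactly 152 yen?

152 = 1×100 + 1×50 + 2×1
Total coins = 1 + 1 + 2 = 4

4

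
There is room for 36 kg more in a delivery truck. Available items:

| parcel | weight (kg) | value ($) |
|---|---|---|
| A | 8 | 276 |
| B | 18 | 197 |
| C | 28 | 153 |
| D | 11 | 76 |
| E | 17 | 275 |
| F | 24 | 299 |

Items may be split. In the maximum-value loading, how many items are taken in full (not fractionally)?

2

Greedy by value/weight ratio, highest first.
Ratios (sorted): A 34.50, E 16.18, F 12.46, B 10.94, D 6.91, C 5.46
take A (8 @ 276); take E (17 @ 275); take 11/24 of F → 137.04. Capacity used 36/36.
2 item(s) taken whole; one partial (take 11/24 of F).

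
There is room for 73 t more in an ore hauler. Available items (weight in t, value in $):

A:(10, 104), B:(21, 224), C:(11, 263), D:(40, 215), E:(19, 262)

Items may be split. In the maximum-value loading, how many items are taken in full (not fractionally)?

4

Ratios (sorted): C 23.91, E 13.79, B 10.67, A 10.40, D 5.38
take C (11 @ 263); take E (19 @ 262); take B (21 @ 224); take A (10 @ 104); take 12/40 of D → 64.50. Capacity used 73/73.
4 item(s) taken whole; one partial (take 12/40 of D).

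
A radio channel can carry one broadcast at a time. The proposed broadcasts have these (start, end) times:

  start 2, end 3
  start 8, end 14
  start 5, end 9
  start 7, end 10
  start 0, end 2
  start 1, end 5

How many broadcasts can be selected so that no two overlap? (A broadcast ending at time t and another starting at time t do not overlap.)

Order by finish time; keep every interval that doesn't clash with the previous kept one.
Sorted by end: (0,2)  (2,3)  (1,5)  (5,9)  (7,10)  (8,14)
take (0,2); take (2,3); take (5,9); skip (7,10).
Selected 3 broadcasts.

3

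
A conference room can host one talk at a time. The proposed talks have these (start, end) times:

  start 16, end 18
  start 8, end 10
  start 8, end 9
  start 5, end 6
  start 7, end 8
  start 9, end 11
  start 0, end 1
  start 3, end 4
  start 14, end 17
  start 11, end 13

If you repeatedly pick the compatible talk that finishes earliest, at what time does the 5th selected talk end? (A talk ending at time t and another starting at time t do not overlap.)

Sorted by end: (0,1)  (3,4)  (5,6)  (7,8)  (8,9)  (8,10)  (9,11)  (11,13)  (14,17)  (16,18)
take (0,1); take (3,4); take (5,6); take (7,8); take (8,9); take (9,11); take (11,13); take (14,17).
Selected: (0,1) (3,4) (5,6) (7,8) (8,9) (9,11) (11,13) (14,17)

9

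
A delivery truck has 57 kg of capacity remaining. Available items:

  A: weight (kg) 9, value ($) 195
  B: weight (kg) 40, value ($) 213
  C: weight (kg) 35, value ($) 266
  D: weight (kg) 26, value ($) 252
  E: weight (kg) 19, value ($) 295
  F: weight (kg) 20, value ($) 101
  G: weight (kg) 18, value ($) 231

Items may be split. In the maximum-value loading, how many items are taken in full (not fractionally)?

Greedy by value/weight ratio, highest first.
Order: A (195/9=21.67) > E (295/19=15.53) > G (231/18=12.83) > D (252/26=9.69) > C (266/35=7.60) > B (213/40=5.33) > F (101/20=5.05)
Fill: take A (9 @ 195) → take E (19 @ 295) → take G (18 @ 231) → take 11/26 of D → 106.62; 57/57 used.
3 item(s) taken whole; one partial (take 11/26 of D).

3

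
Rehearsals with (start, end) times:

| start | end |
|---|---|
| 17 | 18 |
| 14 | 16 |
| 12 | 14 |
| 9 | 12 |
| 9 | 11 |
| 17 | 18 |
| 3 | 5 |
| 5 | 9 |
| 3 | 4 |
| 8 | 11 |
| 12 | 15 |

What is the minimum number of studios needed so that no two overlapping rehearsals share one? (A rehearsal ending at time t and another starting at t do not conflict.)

3

The answer is the maximum number of intervals overlapping at any instant.
starts: [3, 3, 5, 8, 9, 9, 12, 12, 14, 17, 17]
ends:   [4, 5, 9, 11, 11, 12, 14, 15, 16, 18, 18]
s3→1 s3→2 e4→1 e5→0 s5→1 s8→2 e9→1 s9→2 s9→3  — peak 3.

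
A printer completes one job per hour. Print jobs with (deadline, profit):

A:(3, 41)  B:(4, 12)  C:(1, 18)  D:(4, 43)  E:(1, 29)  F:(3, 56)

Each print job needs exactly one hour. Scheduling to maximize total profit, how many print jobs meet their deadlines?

Profit order: F=56 D=43 A=41 E=29 C=18 B=12
Assign: F→slot 3, D→slot 4, A→slot 2, E→slot 1, C skipped, B skipped.
Slots: [1:E] [2:A] [3:F] [4:D]
4 of 6 scheduled.

4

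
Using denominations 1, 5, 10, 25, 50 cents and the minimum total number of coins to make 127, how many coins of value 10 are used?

Greedy: take as many of the largest coin as possible, then repeat with the remainder.
127 = 2×50 + 1×25 + 2×1
Count of 10: 0

0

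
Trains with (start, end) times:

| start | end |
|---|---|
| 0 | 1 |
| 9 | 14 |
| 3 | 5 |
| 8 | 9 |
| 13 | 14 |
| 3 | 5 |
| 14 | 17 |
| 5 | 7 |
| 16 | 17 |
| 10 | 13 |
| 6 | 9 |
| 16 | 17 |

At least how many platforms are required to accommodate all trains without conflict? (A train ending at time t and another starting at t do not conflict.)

3

starts: [0, 3, 3, 5, 6, 8, 9, 10, 13, 14, 16, 16]
ends:   [1, 5, 5, 7, 9, 9, 13, 14, 14, 17, 17, 17]
s0→1 e1→0 s3→1 s3→2 e5→1 e5→0 s5→1 s6→2 e7→1 s8→2 e9→1 e9→0 s9→1 s10→2 e13→1 s13→2 e14→1 e14→0 s14→1 s16→2 s16→3  — peak 3.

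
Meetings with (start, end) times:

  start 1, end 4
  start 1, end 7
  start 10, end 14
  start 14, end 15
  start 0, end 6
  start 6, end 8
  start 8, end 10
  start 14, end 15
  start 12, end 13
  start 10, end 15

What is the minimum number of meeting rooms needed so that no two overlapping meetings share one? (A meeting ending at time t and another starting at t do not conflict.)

The answer is the maximum number of intervals overlapping at any instant.
starts: [0, 1, 1, 6, 8, 10, 10, 12, 14, 14]
ends:   [4, 6, 7, 8, 10, 13, 14, 15, 15, 15]
s0→1 s1→2 s1→3  — peak 3.

3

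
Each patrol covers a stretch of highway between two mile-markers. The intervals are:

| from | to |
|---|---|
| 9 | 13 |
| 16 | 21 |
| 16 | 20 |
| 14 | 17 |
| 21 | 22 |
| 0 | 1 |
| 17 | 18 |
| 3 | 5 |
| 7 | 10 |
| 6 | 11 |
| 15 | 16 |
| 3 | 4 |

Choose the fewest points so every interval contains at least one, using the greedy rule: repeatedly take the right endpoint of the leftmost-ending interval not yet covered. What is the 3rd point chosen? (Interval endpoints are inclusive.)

10

Sorted: [0,1] [3,4] [3,5] [7,10] [6,11] [9,13] [15,16] [14,17] [17,18] [16,20] [16,21] [21,22]
{[0,1]} hit by 1; {[3,4],[3,5]} hit by 4; {[7,10],[6,11],[9,13]} hit by 10; {[15,16],[14,17]} hit by 16; {[17,18],[16,20],[16,21]} hit by 18; {[21,22]} hit by 22.
Points: 1, 4, 10, 16, 18, 22 (6 total).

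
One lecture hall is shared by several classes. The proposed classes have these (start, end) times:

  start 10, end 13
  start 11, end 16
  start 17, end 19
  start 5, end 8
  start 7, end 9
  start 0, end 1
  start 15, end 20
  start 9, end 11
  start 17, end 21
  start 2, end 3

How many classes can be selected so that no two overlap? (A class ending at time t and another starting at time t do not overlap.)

6

By end time: (0,1), (2,3), (5,8), (7,9), (9,11), (10,13), (11,16), (17,19), (15,20), (17,21).
Pick (0,1); next start ≥ 1 → (2,3); next start ≥ 3 → (5,8); next start ≥ 8 → (9,11); next start ≥ 11 → (11,16); next start ≥ 16 → (17,19).
Selected 6 classes.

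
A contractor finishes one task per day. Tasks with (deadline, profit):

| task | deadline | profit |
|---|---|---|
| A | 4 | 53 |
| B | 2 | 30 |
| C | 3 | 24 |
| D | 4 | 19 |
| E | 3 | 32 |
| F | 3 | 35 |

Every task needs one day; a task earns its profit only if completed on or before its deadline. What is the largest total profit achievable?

Profit order: A=53 F=35 E=32 B=30 C=24 D=19
Assign: A→slot 4, F→slot 3, E→slot 2, B→slot 1, C skipped, D skipped.
Slots: [1:B] [2:E] [3:F] [4:A]
Profit = 30 + 32 + 35 + 53 = 150

150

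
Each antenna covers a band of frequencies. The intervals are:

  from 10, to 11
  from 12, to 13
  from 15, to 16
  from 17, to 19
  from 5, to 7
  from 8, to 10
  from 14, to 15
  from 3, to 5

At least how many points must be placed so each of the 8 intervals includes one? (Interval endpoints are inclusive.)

5

Process intervals by earliest right end; each time one isn't hit yet, stab at its right endpoint.
Sorted: [3,5] [5,7] [8,10] [10,11] [12,13] [14,15] [15,16] [17,19]
{[3,5],[5,7]} hit by 5; {[8,10],[10,11]} hit by 10; {[12,13]} hit by 13; {[14,15],[15,16]} hit by 15; {[17,19]} hit by 19.
Points: 5, 10, 13, 15, 19 (5 total).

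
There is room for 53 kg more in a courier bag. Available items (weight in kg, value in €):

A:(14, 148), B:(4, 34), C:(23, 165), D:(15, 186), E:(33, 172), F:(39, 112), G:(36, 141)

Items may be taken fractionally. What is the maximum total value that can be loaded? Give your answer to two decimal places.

Order: D (186/15=12.40) > A (148/14=10.57) > B (34/4=8.50) > C (165/23=7.17) > E (172/33=5.21) > G (141/36=3.92) > F (112/39=2.87)
Fill: take D (15 @ 186) → take A (14 @ 148) → take B (4 @ 34) → take 20/23 of C → 143.48; 53/53 used.
Total value = 511.48

511.48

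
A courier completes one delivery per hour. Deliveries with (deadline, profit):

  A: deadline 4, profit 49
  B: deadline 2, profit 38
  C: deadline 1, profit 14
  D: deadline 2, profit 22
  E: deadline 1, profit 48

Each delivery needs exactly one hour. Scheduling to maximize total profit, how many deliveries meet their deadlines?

Take jobs in profit order; each goes to the latest open slot no later than its deadline.
Profit order: A=49 E=48 B=38 D=22 C=14
Assign: A→slot 4, E→slot 1, B→slot 2, D skipped, C skipped.
Slots: [1:E] [2:B] [4:A]
3 of 5 scheduled.

3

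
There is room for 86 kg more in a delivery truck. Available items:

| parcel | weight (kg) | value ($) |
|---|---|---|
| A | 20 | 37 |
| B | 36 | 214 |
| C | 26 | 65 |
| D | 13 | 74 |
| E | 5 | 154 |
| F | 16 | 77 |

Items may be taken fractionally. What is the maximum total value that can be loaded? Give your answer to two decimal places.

Sort by value per unit weight and fill in that order.
Order: E (154/5=30.80) > B (214/36=5.94) > D (74/13=5.69) > F (77/16=4.81) > C (65/26=2.50) > A (37/20=1.85)
Fill: take E (5 @ 154) → take B (36 @ 214) → take D (13 @ 74) → take F (16 @ 77) → take 16/26 of C → 40.00; 86/86 used.
Total value = 559.00

559.00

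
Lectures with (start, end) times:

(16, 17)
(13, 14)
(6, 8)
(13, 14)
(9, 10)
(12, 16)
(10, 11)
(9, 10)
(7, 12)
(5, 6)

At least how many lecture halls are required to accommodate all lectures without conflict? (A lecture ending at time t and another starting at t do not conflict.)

starts: [5, 6, 7, 9, 9, 10, 12, 13, 13, 16]
ends:   [6, 8, 10, 10, 11, 12, 14, 14, 16, 17]
s5→1 e6→0 s6→1 s7→2 e8→1 s9→2 s9→3  — peak 3.

3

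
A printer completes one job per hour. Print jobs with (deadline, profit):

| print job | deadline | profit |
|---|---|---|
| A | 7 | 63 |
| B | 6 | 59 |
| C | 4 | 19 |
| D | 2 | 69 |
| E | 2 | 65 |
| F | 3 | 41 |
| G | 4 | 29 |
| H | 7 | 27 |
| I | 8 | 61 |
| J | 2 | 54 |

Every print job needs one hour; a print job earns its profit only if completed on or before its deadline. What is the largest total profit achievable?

Sort by profit descending; place each in the latest free slot ≤ its deadline.
By profit: D(d2,69), E(d2,65), A(d7,63), I(d8,61), B(d6,59), J(d2,54), F(d3,41), G(d4,29), H(d7,27), C(d4,19)
D→slot 2; E→slot 1; A→slot 7; I→slot 8; B→slot 6; J skipped; F→slot 3; G→slot 4; H→slot 5; C skipped.
Profit = 65 + 69 + 41 + 29 + 27 + 59 + 63 + 61 = 414

414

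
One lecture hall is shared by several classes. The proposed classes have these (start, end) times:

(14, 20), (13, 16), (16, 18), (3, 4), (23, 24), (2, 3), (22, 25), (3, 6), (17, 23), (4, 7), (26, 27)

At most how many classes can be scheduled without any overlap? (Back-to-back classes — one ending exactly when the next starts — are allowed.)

Sort by end time and greedily take each interval whose start is ≥ the last chosen end.
Sorted by end: (2,3)  (3,4)  (3,6)  (4,7)  (13,16)  (16,18)  (14,20)  (17,23)  (23,24)  (22,25)  (26,27)
take (2,3); take (3,4); take (4,7); take (13,16); take (16,18); skip (17,23); take (23,24); take (26,27).
Selected 7 classes.

7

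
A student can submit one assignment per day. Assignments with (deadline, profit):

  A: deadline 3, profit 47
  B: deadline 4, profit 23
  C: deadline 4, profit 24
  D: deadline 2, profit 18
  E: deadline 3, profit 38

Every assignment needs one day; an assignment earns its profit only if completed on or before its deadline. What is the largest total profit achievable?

Take jobs in profit order; each goes to the latest open slot no later than its deadline.
Profit order: A=47 E=38 C=24 B=23 D=18
Assign: A→slot 3, E→slot 2, C→slot 4, B→slot 1, D skipped.
Slots: [1:B] [2:E] [3:A] [4:C]
Profit = 23 + 38 + 47 + 24 = 132

132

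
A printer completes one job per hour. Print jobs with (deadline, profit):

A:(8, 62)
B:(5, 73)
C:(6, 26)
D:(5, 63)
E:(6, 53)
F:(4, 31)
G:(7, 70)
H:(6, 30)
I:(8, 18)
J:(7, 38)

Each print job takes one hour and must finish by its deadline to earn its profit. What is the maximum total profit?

By profit: B(d5,73), G(d7,70), D(d5,63), A(d8,62), E(d6,53), J(d7,38), F(d4,31), H(d6,30), C(d6,26), I(d8,18)
B→slot 5; G→slot 7; D→slot 4; A→slot 8; E→slot 6; J→slot 3; F→slot 2; H→slot 1; C skipped; I skipped.
Profit = 30 + 31 + 38 + 63 + 73 + 53 + 70 + 62 = 420

420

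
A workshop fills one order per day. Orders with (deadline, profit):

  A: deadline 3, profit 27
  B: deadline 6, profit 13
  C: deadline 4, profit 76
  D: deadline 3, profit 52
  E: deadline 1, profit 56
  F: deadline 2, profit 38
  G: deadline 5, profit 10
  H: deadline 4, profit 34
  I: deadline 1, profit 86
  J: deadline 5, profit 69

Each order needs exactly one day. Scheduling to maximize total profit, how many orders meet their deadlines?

6

Sort by profit descending; place each in the latest free slot ≤ its deadline.
By profit: I(d1,86), C(d4,76), J(d5,69), E(d1,56), D(d3,52), F(d2,38), H(d4,34), A(d3,27), B(d6,13), G(d5,10)
I→slot 1; C→slot 4; J→slot 5; E skipped; D→slot 3; F→slot 2; H skipped; A skipped; B→slot 6; G skipped.
6 of 10 scheduled.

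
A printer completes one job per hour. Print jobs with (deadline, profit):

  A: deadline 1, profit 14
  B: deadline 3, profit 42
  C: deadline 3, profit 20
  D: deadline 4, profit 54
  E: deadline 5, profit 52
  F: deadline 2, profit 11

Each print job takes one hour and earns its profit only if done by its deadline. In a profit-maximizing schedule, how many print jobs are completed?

Profit order: D=54 E=52 B=42 C=20 A=14 F=11
Assign: D→slot 4, E→slot 5, B→slot 3, C→slot 2, A→slot 1, F skipped.
Slots: [1:A] [2:C] [3:B] [4:D] [5:E]
5 of 6 scheduled.

5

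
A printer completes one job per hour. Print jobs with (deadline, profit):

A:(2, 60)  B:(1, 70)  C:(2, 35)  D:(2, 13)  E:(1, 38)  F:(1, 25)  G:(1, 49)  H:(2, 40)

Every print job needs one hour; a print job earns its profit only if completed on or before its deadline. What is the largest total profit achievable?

130

Profit order: B=70 A=60 G=49 H=40 E=38 C=35 F=25 D=13
Assign: B→slot 1, A→slot 2, G skipped, H skipped, E skipped, C skipped, F skipped, D skipped.
Slots: [1:B] [2:A]
Profit = 70 + 60 = 130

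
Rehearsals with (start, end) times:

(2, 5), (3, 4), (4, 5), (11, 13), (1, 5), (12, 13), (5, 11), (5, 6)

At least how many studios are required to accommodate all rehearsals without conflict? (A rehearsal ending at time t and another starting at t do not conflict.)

Count concurrent intervals with a sweep; the peak is the room count.
Events (time:±→running): 1:+→1 2:+→2 3:+→3 … peak 3.

3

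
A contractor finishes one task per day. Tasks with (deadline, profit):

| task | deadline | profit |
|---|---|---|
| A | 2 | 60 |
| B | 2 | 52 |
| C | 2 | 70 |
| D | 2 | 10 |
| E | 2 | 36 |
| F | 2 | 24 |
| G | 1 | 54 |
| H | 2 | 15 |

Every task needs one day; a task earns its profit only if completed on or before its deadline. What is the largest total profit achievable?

By profit: C(d2,70), A(d2,60), G(d1,54), B(d2,52), E(d2,36), F(d2,24), H(d2,15), D(d2,10)
C→slot 2; A→slot 1; G skipped; B skipped; E skipped; F skipped; H skipped; D skipped.
Profit = 60 + 70 = 130

130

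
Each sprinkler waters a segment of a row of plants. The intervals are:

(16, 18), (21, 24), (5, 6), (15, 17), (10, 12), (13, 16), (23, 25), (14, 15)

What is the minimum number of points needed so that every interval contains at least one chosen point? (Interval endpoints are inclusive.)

5

Sorted: [5,6] [10,12] [14,15] [13,16] [15,17] [16,18] [21,24] [23,25]
{[5,6]} hit by 6; {[10,12]} hit by 12; {[14,15],[13,16],[15,17]} hit by 15; {[16,18]} hit by 18; {[21,24],[23,25]} hit by 24.
Points: 6, 12, 15, 18, 24 (5 total).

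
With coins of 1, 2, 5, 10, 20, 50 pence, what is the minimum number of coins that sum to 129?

6

Greedy: take as many of the largest coin as possible, then repeat with the remainder.
129 = 2×50 + 1×20 + 1×5 + 2×2
Total coins = 2 + 1 + 1 + 2 = 6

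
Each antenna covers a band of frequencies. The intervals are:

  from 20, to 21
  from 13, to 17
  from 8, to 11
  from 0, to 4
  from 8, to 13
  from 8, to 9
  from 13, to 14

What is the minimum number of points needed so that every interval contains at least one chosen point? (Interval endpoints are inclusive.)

By right end: [0,4]  [8,9]  [8,11]  [8,13]  [13,14]  [13,17]  [20,21]
[0,4] uncovered → point at 4; [8,9] uncovered → point at 9; [13,14] uncovered → point at 14; [20,21] uncovered → point at 21.
Points: 4, 9, 14, 21 (4 total).

4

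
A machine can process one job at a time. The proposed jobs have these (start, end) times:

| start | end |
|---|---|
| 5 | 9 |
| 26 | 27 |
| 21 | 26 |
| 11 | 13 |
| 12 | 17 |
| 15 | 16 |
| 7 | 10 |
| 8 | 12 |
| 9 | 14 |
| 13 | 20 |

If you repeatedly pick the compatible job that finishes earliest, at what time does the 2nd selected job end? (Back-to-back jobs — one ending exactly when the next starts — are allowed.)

Sorted by end: (5,9)  (7,10)  (8,12)  (11,13)  (9,14)  (15,16)  (12,17)  (13,20)  (21,26)  (26,27)
take (5,9); take (11,13); skip (9,14); take (15,16); take (21,26); take (26,27).
Selected: (5,9) (11,13) (15,16) (21,26) (26,27)

13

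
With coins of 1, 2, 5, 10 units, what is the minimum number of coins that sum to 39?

Use the largest denomination that fits, subtract, and repeat.
39 = 3×10 + 1×5 + 2×2
Total coins = 3 + 1 + 2 = 6

6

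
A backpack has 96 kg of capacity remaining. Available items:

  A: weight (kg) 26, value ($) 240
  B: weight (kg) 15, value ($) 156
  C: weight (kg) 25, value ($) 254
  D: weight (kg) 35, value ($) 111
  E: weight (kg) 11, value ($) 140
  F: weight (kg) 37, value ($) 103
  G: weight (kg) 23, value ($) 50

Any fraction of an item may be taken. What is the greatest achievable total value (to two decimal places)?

850.26

Ratios (sorted): E 12.73, B 10.40, C 10.16, A 9.23, D 3.17, F 2.78, G 2.17
take E (11 @ 140); take B (15 @ 156); take C (25 @ 254); take A (26 @ 240); take 19/35 of D → 60.26. Capacity used 96/96.
Total value = 850.26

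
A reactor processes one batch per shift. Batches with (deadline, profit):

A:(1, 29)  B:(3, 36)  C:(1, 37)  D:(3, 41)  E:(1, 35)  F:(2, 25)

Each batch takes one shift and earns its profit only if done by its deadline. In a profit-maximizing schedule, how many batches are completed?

Sort by profit descending; place each in the latest free slot ≤ its deadline.
Profit order: D=41 C=37 B=36 E=35 A=29 F=25
Assign: D→slot 3, C→slot 1, B→slot 2, E skipped, A skipped, F skipped.
Slots: [1:C] [2:B] [3:D]
3 of 6 scheduled.

3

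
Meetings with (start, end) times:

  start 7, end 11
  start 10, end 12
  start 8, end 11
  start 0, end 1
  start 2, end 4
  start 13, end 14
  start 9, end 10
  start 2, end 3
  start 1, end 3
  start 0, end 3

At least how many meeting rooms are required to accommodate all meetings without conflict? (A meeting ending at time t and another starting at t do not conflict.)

4

Events (time:±→running): 0:+→1 0:+→2 1:-→1 1:+→2 2:+→3 2:+→4 … peak 4.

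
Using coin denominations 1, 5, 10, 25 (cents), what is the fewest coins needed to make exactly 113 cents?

8

Greedy: take as many of the largest coin as possible, then repeat with the remainder.
113 = 4×25 + 1×10 + 3×1
Total coins = 4 + 1 + 3 = 8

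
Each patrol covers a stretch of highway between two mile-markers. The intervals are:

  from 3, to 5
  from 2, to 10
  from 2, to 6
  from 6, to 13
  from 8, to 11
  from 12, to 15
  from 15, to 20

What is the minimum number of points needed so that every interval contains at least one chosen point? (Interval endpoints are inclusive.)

3

Sort by right endpoint; whenever an interval is uncovered, place a point at its right end.
By right end: [3,5]  [2,6]  [2,10]  [8,11]  [6,13]  [12,15]  [15,20]
[3,5] uncovered → point at 5; [8,11] uncovered → point at 11; [12,15] uncovered → point at 15.
Points: 5, 11, 15 (3 total).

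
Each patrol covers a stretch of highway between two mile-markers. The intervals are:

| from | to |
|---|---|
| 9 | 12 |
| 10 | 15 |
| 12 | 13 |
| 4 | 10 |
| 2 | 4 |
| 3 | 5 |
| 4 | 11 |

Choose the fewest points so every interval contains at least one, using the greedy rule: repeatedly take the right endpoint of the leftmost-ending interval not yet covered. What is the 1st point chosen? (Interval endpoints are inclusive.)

4

Sort by right endpoint; whenever an interval is uncovered, place a point at its right end.
Sorted: [2,4] [3,5] [4,10] [4,11] [9,12] [12,13] [10,15]
{[2,4],[3,5],[4,10],[4,11]} hit by 4; {[9,12],[12,13],[10,15]} hit by 12.
Points: 4, 12 (2 total).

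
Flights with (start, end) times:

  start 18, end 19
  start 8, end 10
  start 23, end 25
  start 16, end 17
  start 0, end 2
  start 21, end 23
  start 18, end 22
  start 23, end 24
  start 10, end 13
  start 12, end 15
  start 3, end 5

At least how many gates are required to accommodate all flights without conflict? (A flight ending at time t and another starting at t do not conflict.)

2

The answer is the maximum number of intervals overlapping at any instant.
starts: [0, 3, 8, 10, 12, 16, 18, 18, 21, 23, 23]
ends:   [2, 5, 10, 13, 15, 17, 19, 22, 23, 24, 25]
s0→1 e2→0 s3→1 e5→0 s8→1 e10→0 s10→1 s12→2  — peak 2.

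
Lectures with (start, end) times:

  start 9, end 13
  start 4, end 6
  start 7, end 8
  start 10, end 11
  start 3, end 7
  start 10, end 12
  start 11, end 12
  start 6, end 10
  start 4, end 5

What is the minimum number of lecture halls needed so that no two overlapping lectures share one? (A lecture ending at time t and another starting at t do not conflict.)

starts: [3, 4, 4, 6, 7, 9, 10, 10, 11]
ends:   [5, 6, 7, 8, 10, 11, 12, 12, 13]
s3→1 s4→2 s4→3  — peak 3.

3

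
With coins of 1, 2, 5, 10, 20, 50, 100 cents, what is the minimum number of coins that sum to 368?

Greedy: take as many of the largest coin as possible, then repeat with the remainder.
368 = 3×100 + 1×50 + 1×10 + 1×5 + 1×2 + 1×1
Total coins = 3 + 1 + 1 + 1 + 1 + 1 = 8

8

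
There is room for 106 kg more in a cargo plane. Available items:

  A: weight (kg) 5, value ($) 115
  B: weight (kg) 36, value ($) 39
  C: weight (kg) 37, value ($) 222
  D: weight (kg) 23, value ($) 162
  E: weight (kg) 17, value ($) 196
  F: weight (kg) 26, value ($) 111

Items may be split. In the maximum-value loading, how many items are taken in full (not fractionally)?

4

Greedy by value/weight ratio, highest first.
Order: A (115/5=23.00) > E (196/17=11.53) > D (162/23=7.04) > C (222/37=6.00) > F (111/26=4.27) > B (39/36=1.08)
Fill: take A (5 @ 115) → take E (17 @ 196) → take D (23 @ 162) → take C (37 @ 222) → take 24/26 of F → 102.46; 106/106 used.
4 item(s) taken whole; one partial (take 24/26 of F).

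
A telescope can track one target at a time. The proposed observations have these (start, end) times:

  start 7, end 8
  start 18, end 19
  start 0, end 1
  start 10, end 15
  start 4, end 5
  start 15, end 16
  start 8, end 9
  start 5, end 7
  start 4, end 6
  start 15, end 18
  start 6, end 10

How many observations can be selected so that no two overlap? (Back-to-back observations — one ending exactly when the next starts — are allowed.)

Sort by end time and greedily take each interval whose start is ≥ the last chosen end.
By end time: (0,1), (4,5), (4,6), (5,7), (7,8), (8,9), (6,10), (10,15), (15,16), (15,18), (18,19).
Pick (0,1); next start ≥ 1 → (4,5); next start ≥ 5 → (5,7); next start ≥ 7 → (7,8); next start ≥ 8 → (8,9); next start ≥ 9 → (10,15); next start ≥ 15 → (15,16); next start ≥ 16 → (18,19).
Selected 8 observations.

8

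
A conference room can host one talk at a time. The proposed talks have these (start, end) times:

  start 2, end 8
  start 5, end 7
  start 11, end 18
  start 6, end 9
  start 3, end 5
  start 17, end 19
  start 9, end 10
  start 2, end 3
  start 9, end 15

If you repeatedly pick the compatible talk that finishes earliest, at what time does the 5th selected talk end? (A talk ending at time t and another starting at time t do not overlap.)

By end time: (2,3), (3,5), (5,7), (2,8), (6,9), (9,10), (9,15), (11,18), (17,19).
Pick (2,3); next start ≥ 3 → (3,5); next start ≥ 5 → (5,7); next start ≥ 7 → (9,10); next start ≥ 10 → (11,18).
Selected: (2,3) (3,5) (5,7) (9,10) (11,18)

18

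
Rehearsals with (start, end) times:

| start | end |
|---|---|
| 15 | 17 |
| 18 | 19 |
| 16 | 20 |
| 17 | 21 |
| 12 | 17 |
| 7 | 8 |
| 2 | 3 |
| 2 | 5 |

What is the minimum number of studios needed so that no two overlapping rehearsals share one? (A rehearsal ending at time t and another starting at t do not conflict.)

3

Events (time:±→running): 2:+→1 2:+→2 3:-→1 5:-→0 7:+→1 8:-→0 12:+→1 15:+→2 16:+→3 … peak 3.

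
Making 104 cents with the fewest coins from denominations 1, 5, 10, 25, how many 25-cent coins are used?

Use the largest denomination that fits, subtract, and repeat.
104 − 4×25→4 − 4×1→0
Count of 25: 4

4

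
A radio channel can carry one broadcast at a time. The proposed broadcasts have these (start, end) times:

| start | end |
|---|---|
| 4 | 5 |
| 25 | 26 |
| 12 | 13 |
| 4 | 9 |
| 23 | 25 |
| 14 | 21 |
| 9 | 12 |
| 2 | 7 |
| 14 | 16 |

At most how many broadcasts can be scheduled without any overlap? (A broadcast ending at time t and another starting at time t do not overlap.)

6

By end time: (4,5), (2,7), (4,9), (9,12), (12,13), (14,16), (14,21), (23,25), (25,26).
Pick (4,5); next start ≥ 5 → (9,12); next start ≥ 12 → (12,13); next start ≥ 13 → (14,16); next start ≥ 16 → (23,25); next start ≥ 25 → (25,26).
Selected 6 broadcasts.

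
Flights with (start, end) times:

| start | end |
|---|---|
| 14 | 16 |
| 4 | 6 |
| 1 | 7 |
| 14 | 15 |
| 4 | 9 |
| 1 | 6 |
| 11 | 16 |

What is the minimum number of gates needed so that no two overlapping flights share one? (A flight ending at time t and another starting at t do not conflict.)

4

Events (time:±→running): 1:+→1 1:+→2 4:+→3 4:+→4 … peak 4.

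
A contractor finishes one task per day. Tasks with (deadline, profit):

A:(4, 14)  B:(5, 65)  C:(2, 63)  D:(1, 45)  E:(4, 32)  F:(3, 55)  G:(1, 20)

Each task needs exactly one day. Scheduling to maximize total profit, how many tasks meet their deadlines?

5

Take jobs in profit order; each goes to the latest open slot no later than its deadline.
Profit order: B=65 C=63 F=55 D=45 E=32 G=20 A=14
Assign: B→slot 5, C→slot 2, F→slot 3, D→slot 1, E→slot 4, G skipped, A skipped.
Slots: [1:D] [2:C] [3:F] [4:E] [5:B]
5 of 7 scheduled.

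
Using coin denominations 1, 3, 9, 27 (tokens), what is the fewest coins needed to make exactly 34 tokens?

4

34 = 1×27 + 2×3 + 1×1
Total coins = 1 + 2 + 1 = 4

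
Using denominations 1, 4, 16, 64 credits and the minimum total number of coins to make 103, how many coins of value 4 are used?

1

103 = 1×64 + 2×16 + 1×4 + 3×1
Count of 4: 1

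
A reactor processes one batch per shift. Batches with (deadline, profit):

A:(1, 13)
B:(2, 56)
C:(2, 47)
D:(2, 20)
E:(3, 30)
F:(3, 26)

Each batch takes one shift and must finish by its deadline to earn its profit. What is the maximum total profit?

133

Profit order: B=56 C=47 E=30 F=26 D=20 A=13
Assign: B→slot 2, C→slot 1, E→slot 3, F skipped, D skipped, A skipped.
Slots: [1:C] [2:B] [3:E]
Profit = 47 + 56 + 30 = 133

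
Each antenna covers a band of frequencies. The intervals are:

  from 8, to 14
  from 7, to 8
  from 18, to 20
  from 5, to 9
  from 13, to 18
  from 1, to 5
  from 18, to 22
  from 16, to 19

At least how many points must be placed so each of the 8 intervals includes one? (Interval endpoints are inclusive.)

Sort by right endpoint; whenever an interval is uncovered, place a point at its right end.
By right end: [1,5]  [7,8]  [5,9]  [8,14]  [13,18]  [16,19]  [18,20]  [18,22]
[1,5] uncovered → point at 5; [7,8] uncovered → point at 8; [13,18] uncovered → point at 18.
Points: 5, 8, 18 (3 total).

3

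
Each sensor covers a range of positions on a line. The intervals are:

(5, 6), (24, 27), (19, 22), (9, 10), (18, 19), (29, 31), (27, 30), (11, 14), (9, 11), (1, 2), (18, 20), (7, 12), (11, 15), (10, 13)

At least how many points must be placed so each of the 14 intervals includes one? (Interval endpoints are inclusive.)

Sort by right endpoint; whenever an interval is uncovered, place a point at its right end.
By right end: [1,2]  [5,6]  [9,10]  [9,11]  [7,12]  [10,13]  [11,14]  [11,15]  [18,19]  [18,20]  [19,22]  [24,27]  [27,30]  [29,31]
[1,2] uncovered → point at 2; [5,6] uncovered → point at 6; [9,10] uncovered → point at 10; [11,14] uncovered → point at 14; [18,19] uncovered → point at 19; [24,27] uncovered → point at 27; [29,31] uncovered → point at 31.
Points: 2, 6, 10, 14, 19, 27, 31 (7 total).

7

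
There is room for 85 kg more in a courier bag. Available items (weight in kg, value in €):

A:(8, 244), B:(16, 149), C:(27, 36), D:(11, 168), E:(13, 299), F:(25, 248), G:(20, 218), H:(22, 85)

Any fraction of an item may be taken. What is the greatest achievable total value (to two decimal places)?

1251.50

Greedy by value/weight ratio, highest first.
Order: A (244/8=30.50) > E (299/13=23.00) > D (168/11=15.27) > G (218/20=10.90) > F (248/25=9.92) > B (149/16=9.31) > H (85/22=3.86) > C (36/27=1.33)
Fill: take A (8 @ 244) → take E (13 @ 299) → take D (11 @ 168) → take G (20 @ 218) → take F (25 @ 248) → take 8/16 of B → 74.50; 85/85 used.
Total value = 1251.50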